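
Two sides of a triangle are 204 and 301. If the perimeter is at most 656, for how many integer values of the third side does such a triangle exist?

54

Triangle inequality: 97 < x < 505. Perimeter ≤ 656 gives x ≤ 656 − 204 − 301 = 151.
So 97 < x ≤ 151; integers 98 through 151: 54 values.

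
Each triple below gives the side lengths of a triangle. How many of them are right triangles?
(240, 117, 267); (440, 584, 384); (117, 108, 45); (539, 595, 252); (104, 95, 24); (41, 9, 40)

5

(240,117,267): 117²+240² = 71289 = 267² → right
(440,584,384): 384²+440² = 341056 = 584² → right
(117,108,45): 45²+108² = 13689 = 117² → right
(539,595,252): 252²+539² = 354025 = 595² → right
(104,95,24): 24²+95² = 9601 < 10816 = 104² → obtuse
(41,9,40): 9²+40² = 1681 = 41² → right
5 of the 6 are right.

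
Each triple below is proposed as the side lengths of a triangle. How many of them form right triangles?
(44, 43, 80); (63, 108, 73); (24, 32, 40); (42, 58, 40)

2

(44,43,80): 43²+44² = 3785 < 6400 = 80² → obtuse
(63,108,73): 63²+73² = 9298 < 11664 = 108² → obtuse
(24,32,40): 24²+32² = 1600 = 40² → right
(42,58,40): 40²+42² = 3364 = 58² → right
2 of the 4 are right.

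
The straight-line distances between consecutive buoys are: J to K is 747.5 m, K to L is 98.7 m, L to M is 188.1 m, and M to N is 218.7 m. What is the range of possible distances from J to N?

The maximum is all hops collinear in one direction: 747.5 + 98.7 + 188.1 + 218.7 = 1253.0.
The longest hop is 747.5; the others sum to 505.5. Folding the others back against it leaves at least 747.5 − 505.5 = 242.0.

242.0 ≤ JN ≤ 1253.0 m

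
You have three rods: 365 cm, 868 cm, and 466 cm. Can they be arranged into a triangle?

The longest side is 868, but the other two sum to only 831.
831 < 868, so the triangle inequality fails.

No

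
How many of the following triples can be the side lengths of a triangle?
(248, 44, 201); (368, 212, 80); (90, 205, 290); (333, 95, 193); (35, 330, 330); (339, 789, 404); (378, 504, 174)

3

(44,201,248): 44+201 ≤ 248 → not valid
(80,212,368): 80+212 ≤ 368 → not valid
(90,205,290): 90+205 > 290 → valid
(95,193,333): 95+193 ≤ 333 → not valid
(35,330,330): 35+330 > 330 → valid
(339,404,789): 339+404 ≤ 789 → not valid
(174,378,504): 174+378 > 504 → valid
3 of the 7 triples form a triangle.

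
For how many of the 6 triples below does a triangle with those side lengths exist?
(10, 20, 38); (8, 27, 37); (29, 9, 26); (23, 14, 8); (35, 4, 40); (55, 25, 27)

1

(10,20,38): 10+20 ≤ 38 → not valid
(8,27,37): 8+27 ≤ 37 → not valid
(9,26,29): 9+26 > 29 → valid
(8,14,23): 8+14 ≤ 23 → not valid
(4,35,40): 4+35 ≤ 40 → not valid
(25,27,55): 25+27 ≤ 55 → not valid
1 of the 6 triples forms a triangle.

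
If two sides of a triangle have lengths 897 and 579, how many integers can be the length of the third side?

The third side lies in the open interval (318, 1476).
Integers from 319 to 1475 inclusive: 1475 − 319 + 1 = 1157.

1157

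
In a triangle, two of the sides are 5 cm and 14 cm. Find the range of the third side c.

By the triangle inequality, c must be less than 5 + 14 = 19 and greater than |5 − 14| = 9.

9 < c < 19 (cm)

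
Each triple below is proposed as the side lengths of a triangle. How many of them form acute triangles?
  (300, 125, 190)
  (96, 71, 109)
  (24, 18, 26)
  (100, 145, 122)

(300,125,190): 125²+190² = 51725 < 90000 = 300² → obtuse
(96,71,109): 71²+96² = 14257 > 11881 = 109² → acute
(24,18,26): 18²+24² = 900 > 676 = 26² → acute
(100,145,122): 100²+122² = 24884 > 21025 = 145² → acute
3 of the 4 are acute.

3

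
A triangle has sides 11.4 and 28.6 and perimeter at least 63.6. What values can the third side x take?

23.6 ≤ x < 40.0

Triangle inequality alone gives 17.2 < x < 40.0.
The perimeter condition gives x ≥ 63.6 − 11.4 − 28.6 = 23.6.
Intersecting the two: 23.6 ≤ x < 40.0.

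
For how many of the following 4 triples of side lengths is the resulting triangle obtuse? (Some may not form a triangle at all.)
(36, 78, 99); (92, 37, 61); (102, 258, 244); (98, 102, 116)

(36,78,99): 36²+78² = 7380 < 9801 = 99² → obtuse
(92,37,61): 37²+61² = 5090 < 8464 = 92² → obtuse
(102,258,244): 102²+244² = 69940 > 66564 = 258² → acute
(98,102,116): 98²+102² = 20008 > 13456 = 116² → acute
2 of the 4 are obtuse.

2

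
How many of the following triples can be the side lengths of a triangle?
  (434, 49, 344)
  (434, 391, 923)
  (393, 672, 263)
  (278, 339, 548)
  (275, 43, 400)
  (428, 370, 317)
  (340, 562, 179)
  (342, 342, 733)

2

(49,344,434): 49+344 ≤ 434 → not valid
(391,434,923): 391+434 ≤ 923 → not valid
(263,393,672): 263+393 ≤ 672 → not valid
(278,339,548): 278+339 > 548 → valid
(43,275,400): 43+275 ≤ 400 → not valid
(317,370,428): 317+370 > 428 → valid
(179,340,562): 179+340 ≤ 562 → not valid
(342,342,733): 342+342 ≤ 733 → not valid
2 of the 8 triples form a triangle.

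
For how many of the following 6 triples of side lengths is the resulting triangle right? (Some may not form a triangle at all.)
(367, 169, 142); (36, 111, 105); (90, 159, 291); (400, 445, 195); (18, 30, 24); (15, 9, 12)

(367,169,142): 142+169 ≤ 367, not a triangle
(36,111,105): 36²+105² = 12321 = 111² → right
(90,159,291): 90+159 ≤ 291, not a triangle
(400,445,195): 195²+400² = 198025 = 445² → right
(18,30,24): 18²+24² = 900 = 30² → right
(15,9,12): 9²+12² = 225 = 15² → right
4 of the 6 are right.

4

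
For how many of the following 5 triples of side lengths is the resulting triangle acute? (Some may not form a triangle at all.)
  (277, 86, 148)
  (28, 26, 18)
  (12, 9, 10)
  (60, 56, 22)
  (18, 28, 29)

4

(277,86,148): 86+148 ≤ 277, not a triangle
(28,26,18): 18²+26² = 1000 > 784 = 28² → acute
(12,9,10): 9²+10² = 181 > 144 = 12² → acute
(60,56,22): 22²+56² = 3620 > 3600 = 60² → acute
(18,28,29): 18²+28² = 1108 > 841 = 29² → acute
4 of the 5 are acute.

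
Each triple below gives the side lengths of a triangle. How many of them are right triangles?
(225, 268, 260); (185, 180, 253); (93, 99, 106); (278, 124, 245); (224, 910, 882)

(225,268,260): 225²+260² = 118225 > 71824 = 268² → acute
(185,180,253): 180²+185² = 66625 > 64009 = 253² → acute
(93,99,106): 93²+99² = 18450 > 11236 = 106² → acute
(278,124,245): 124²+245² = 75401 < 77284 = 278² → obtuse
(224,910,882): 224²+882² = 828100 = 910² → right
1 of the 5 is right.

1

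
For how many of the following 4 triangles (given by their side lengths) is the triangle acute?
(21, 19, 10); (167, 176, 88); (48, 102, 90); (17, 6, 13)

2

(21,19,10): 10²+19² = 461 > 441 = 21² → acute
(167,176,88): 88²+167² = 35633 > 30976 = 176² → acute
(48,102,90): 48²+90² = 10404 = 102² → right
(17,6,13): 6²+13² = 205 < 289 = 17² → obtuse
2 of the 4 are acute.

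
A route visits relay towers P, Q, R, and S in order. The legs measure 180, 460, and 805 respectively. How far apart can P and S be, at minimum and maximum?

The maximum is all hops collinear in one direction: 180 + 460 + 805 = 1445.
The longest hop is 805; the others sum to 640. Folding the others back against it leaves at least 805 − 640 = 165.

165 ≤ PS ≤ 1445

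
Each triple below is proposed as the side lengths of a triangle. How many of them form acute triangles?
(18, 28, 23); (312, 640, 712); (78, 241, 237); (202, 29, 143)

(18,28,23): 18²+23² = 853 > 784 = 28² → acute
(312,640,712): 312²+640² = 506944 = 712² → right
(78,241,237): 78²+237² = 62253 > 58081 = 241² → acute
(202,29,143): 29+143 ≤ 202, not a triangle
2 of the 4 are acute.

2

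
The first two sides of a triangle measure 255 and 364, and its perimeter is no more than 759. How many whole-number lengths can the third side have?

31

Triangle inequality: 109 < x < 619. Perimeter ≤ 759 gives x ≤ 759 − 255 − 364 = 140.
So 109 < x ≤ 140; integers 110 through 140: 31 values.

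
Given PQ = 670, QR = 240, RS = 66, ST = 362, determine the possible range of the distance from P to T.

2 ≤ PT ≤ 1338

The maximum is all hops collinear in one direction: 670 + 240 + 66 + 362 = 1338.
The longest hop is 670; the others sum to 668. Folding the others back against it leaves at least 670 − 668 = 2.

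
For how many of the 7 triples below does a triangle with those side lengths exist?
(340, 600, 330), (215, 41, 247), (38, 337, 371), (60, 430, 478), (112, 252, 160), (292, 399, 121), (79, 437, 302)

(330,340,600): 330+340 > 600 → valid
(41,215,247): 41+215 > 247 → valid
(38,337,371): 38+337 > 371 → valid
(60,430,478): 60+430 > 478 → valid
(112,160,252): 112+160 > 252 → valid
(121,292,399): 121+292 > 399 → valid
(79,302,437): 79+302 ≤ 437 → not valid
6 of the 7 triples form a triangle.

6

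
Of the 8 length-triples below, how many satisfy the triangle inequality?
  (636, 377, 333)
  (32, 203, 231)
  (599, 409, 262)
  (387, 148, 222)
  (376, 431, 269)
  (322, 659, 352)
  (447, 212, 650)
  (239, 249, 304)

(333,377,636): 333+377 > 636 → valid
(32,203,231): 32+203 > 231 → valid
(262,409,599): 262+409 > 599 → valid
(148,222,387): 148+222 ≤ 387 → not valid
(269,376,431): 269+376 > 431 → valid
(322,352,659): 322+352 > 659 → valid
(212,447,650): 212+447 > 650 → valid
(239,249,304): 239+249 > 304 → valid
7 of the 8 triples form a triangle.

7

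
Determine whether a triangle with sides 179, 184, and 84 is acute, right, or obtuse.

Compare the square of the longest side to the sum of squares of the other two: 84² + 179² = 39097 > 33856 = 184².

acute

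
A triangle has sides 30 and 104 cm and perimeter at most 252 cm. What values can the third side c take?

Triangle inequality alone gives 74 < c < 134.
The perimeter condition gives c ≤ 252 − 30 − 104 = 118.
Intersecting the two: 74 < c ≤ 118.

74 < c ≤ 118 cm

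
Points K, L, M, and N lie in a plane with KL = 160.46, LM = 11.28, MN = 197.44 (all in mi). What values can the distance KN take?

25.70 ≤ KN ≤ 369.18 mi

The maximum is all hops collinear in one direction: 160.46 + 11.28 + 197.44 = 369.18.
The longest hop is 197.44; the others sum to 171.74. Folding the others back against it leaves at least 197.44 − 171.74 = 25.70.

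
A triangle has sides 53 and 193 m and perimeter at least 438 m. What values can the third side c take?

Triangle inequality alone gives 140 < c < 246.
The perimeter condition gives c ≥ 438 − 53 − 193 = 192.
Intersecting the two: 192 ≤ c < 246.

192 ≤ c < 246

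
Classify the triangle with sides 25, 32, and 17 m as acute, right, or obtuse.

Compare the square of the longest side to the sum of squares of the other two: 17² + 25² = 914 < 1024 = 32².

obtuse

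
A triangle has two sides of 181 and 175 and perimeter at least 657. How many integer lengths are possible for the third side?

Triangle inequality: 6 < x < 356. Perimeter ≥ 657 gives x ≥ 657 − 181 − 175 = 301.
So 301 ≤ x < 356; integers 301 through 355: 55 values.

55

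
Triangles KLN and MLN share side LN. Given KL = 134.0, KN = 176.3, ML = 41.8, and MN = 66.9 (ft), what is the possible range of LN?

42.3 < LN < 108.7

From triangle KLN: |134.0 − 176.3| < LN < 134.0 + 176.3, i.e. 42.3 < LN < 310.3.
From triangle MLN: 25.1 < LN < 108.7.
Both must hold, so LN lies in the intersection.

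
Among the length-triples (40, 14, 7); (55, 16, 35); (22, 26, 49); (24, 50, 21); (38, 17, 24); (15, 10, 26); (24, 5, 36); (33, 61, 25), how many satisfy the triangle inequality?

(7,14,40): 7+14 ≤ 40 → not valid
(16,35,55): 16+35 ≤ 55 → not valid
(22,26,49): 22+26 ≤ 49 → not valid
(21,24,50): 21+24 ≤ 50 → not valid
(17,24,38): 17+24 > 38 → valid
(10,15,26): 10+15 ≤ 26 → not valid
(5,24,36): 5+24 ≤ 36 → not valid
(25,33,61): 25+33 ≤ 61 → not valid
1 of the 8 triples forms a triangle.

1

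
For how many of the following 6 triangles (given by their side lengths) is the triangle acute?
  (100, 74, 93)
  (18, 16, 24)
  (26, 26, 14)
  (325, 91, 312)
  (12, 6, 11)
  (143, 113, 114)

5

(100,74,93): 74²+93² = 14125 > 10000 = 100² → acute
(18,16,24): 16²+18² = 580 > 576 = 24² → acute
(26,26,14): 14²+26² = 872 > 676 = 26² → acute
(325,91,312): 91²+312² = 105625 = 325² → right
(12,6,11): 6²+11² = 157 > 144 = 12² → acute
(143,113,114): 113²+114² = 25765 > 20449 = 143² → acute
5 of the 6 are acute.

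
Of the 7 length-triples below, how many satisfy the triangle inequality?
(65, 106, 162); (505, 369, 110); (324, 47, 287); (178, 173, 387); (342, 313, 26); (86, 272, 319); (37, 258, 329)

(65,106,162): 65+106 > 162 → valid
(110,369,505): 110+369 ≤ 505 → not valid
(47,287,324): 47+287 > 324 → valid
(173,178,387): 173+178 ≤ 387 → not valid
(26,313,342): 26+313 ≤ 342 → not valid
(86,272,319): 86+272 > 319 → valid
(37,258,329): 37+258 ≤ 329 → not valid
3 of the 7 triples form a triangle.

3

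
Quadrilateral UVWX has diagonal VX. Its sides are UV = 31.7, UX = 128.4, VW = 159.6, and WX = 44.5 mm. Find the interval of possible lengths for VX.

From triangle UVX: |31.7 − 128.4| < VX < 31.7 + 128.4, i.e. 96.7 < VX < 160.1.
From triangle WVX: 115.1 < VX < 204.1.
Both must hold, so VX lies in the intersection.

115.1 < VX < 160.1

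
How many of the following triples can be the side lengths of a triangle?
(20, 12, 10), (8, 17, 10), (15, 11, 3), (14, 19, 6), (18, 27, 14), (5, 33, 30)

5

(10,12,20): 10+12 > 20 → valid
(8,10,17): 8+10 > 17 → valid
(3,11,15): 3+11 ≤ 15 → not valid
(6,14,19): 6+14 > 19 → valid
(14,18,27): 14+18 > 27 → valid
(5,30,33): 5+30 > 33 → valid
5 of the 6 triples form a triangle.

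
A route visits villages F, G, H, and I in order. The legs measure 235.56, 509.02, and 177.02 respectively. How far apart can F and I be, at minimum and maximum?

96.44 ≤ FI ≤ 921.60

The maximum is all hops collinear in one direction: 235.56 + 509.02 + 177.02 = 921.60.
The longest hop is 509.02; the others sum to 412.58. Folding the others back against it leaves at least 509.02 − 412.58 = 96.44.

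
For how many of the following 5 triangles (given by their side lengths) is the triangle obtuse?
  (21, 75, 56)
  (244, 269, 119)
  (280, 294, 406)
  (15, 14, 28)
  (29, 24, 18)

2

(21,75,56): 21²+56² = 3577 < 5625 = 75² → obtuse
(244,269,119): 119²+244² = 73697 > 72361 = 269² → acute
(280,294,406): 280²+294² = 164836 = 406² → right
(15,14,28): 14²+15² = 421 < 784 = 28² → obtuse
(29,24,18): 18²+24² = 900 > 841 = 29² → acute
2 of the 5 are obtuse.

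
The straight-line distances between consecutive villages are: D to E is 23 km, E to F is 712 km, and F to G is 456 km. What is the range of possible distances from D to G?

233 ≤ DG ≤ 1191 km

The maximum is all hops collinear in one direction: 23 + 712 + 456 = 1191.
The longest hop is 712; the others sum to 479. Folding the others back against it leaves at least 712 − 479 = 233.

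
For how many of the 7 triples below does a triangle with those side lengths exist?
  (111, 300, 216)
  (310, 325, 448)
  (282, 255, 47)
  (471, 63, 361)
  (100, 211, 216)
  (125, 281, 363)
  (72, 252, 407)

(111,216,300): 111+216 > 300 → valid
(310,325,448): 310+325 > 448 → valid
(47,255,282): 47+255 > 282 → valid
(63,361,471): 63+361 ≤ 471 → not valid
(100,211,216): 100+211 > 216 → valid
(125,281,363): 125+281 > 363 → valid
(72,252,407): 72+252 ≤ 407 → not valid
5 of the 7 triples form a triangle.

5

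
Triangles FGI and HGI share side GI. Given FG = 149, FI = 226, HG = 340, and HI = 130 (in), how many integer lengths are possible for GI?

From triangle FGI: 77 < GI < 375.
From triangle HGI: 210 < GI < 470.
Intersection: 210 < GI < 375, so integers 211 through 374: 164 values.

164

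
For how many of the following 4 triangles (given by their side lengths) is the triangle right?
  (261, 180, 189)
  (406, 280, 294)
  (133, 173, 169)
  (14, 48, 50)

3

(261,180,189): 180²+189² = 68121 = 261² → right
(406,280,294): 280²+294² = 164836 = 406² → right
(133,173,169): 133²+169² = 46250 > 29929 = 173² → acute
(14,48,50): 14²+48² = 2500 = 50² → right
3 of the 4 are right.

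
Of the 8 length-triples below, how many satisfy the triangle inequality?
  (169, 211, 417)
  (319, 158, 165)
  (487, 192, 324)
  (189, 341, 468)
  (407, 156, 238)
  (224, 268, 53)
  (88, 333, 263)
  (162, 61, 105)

6

(169,211,417): 169+211 ≤ 417 → not valid
(158,165,319): 158+165 > 319 → valid
(192,324,487): 192+324 > 487 → valid
(189,341,468): 189+341 > 468 → valid
(156,238,407): 156+238 ≤ 407 → not valid
(53,224,268): 53+224 > 268 → valid
(88,263,333): 88+263 > 333 → valid
(61,105,162): 61+105 > 162 → valid
6 of the 8 triples form a triangle.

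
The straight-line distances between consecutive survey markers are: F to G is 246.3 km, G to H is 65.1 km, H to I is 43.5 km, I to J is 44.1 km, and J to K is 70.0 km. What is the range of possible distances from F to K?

23.6 ≤ FK ≤ 469.0 km

The maximum is all hops collinear in one direction: 246.3 + 65.1 + 43.5 + 44.1 + 70.0 = 469.0.
The longest hop is 246.3; the others sum to 222.7. Folding the others back against it leaves at least 246.3 − 222.7 = 23.6.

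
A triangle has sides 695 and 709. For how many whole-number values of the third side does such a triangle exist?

The third side lies in the open interval (14, 1404).
Integers from 15 to 1403 inclusive: 1403 − 15 + 1 = 1389.

1389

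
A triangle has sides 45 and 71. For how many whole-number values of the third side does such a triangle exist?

The third side lies in the open interval (26, 116).
Integers from 27 to 115 inclusive: 115 − 27 + 1 = 89.

89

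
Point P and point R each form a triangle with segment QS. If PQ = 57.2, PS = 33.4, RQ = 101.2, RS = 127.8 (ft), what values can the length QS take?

From triangle PQS: |57.2 − 33.4| < QS < 57.2 + 33.4, i.e. 23.8 < QS < 90.6.
From triangle RQS: 26.6 < QS < 229.0.
Both must hold, so QS lies in the intersection.

26.6 < QS < 90.6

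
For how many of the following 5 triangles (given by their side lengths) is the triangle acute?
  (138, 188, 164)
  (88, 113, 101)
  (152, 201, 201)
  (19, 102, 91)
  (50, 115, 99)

(138,188,164): 138²+164² = 45940 > 35344 = 188² → acute
(88,113,101): 88²+101² = 17945 > 12769 = 113² → acute
(152,201,201): 152²+201² = 63505 > 40401 = 201² → acute
(19,102,91): 19²+91² = 8642 < 10404 = 102² → obtuse
(50,115,99): 50²+99² = 12301 < 13225 = 115² → obtuse
3 of the 5 are acute.

3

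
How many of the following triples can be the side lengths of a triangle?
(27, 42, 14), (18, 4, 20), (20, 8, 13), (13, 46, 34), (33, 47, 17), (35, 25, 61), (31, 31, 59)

(14,27,42): 14+27 ≤ 42 → not valid
(4,18,20): 4+18 > 20 → valid
(8,13,20): 8+13 > 20 → valid
(13,34,46): 13+34 > 46 → valid
(17,33,47): 17+33 > 47 → valid
(25,35,61): 25+35 ≤ 61 → not valid
(31,31,59): 31+31 > 59 → valid
5 of the 7 triples form a triangle.

5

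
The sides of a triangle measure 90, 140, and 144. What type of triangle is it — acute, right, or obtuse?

acute

Compare the square of the longest side to the sum of squares of the other two: 90² + 140² = 27700 > 20736 = 144².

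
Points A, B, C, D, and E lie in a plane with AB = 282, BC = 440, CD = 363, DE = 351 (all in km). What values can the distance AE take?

0 ≤ AE ≤ 1436 km

The maximum is all hops collinear in one direction: 282 + 440 + 363 + 351 = 1436.
The longest hop is 440; the others sum to 996. Since 440 ≤ 996, the path can fold back on itself completely, so the minimum distance is 0.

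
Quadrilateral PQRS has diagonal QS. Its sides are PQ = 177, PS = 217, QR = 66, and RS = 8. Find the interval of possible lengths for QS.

From triangle PQS: |177 − 217| < QS < 177 + 217, i.e. 40 < QS < 394.
From triangle RQS: 58 < QS < 74.
Both must hold, so QS lies in the intersection.

58 < QS < 74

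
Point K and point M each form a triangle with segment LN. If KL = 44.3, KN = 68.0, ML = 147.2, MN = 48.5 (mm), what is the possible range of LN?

98.7 < LN < 112.3

From triangle KLN: |44.3 − 68.0| < LN < 44.3 + 68.0, i.e. 23.7 < LN < 112.3.
From triangle MLN: 98.7 < LN < 195.7.
Both must hold, so LN lies in the intersection.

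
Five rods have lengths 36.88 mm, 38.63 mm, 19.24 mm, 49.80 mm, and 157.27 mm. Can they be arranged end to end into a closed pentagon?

For a pentagon, each side must be shorter than the sum of the others.
Here the longest side is 157.27, but the remaining 4 sides sum to only 144.55.

No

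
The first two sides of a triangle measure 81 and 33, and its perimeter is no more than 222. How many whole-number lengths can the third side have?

Triangle inequality: 48 < x < 114. Perimeter ≤ 222 gives x ≤ 222 − 81 − 33 = 108.
So 48 < x ≤ 108; integers 49 through 108: 60 values.

60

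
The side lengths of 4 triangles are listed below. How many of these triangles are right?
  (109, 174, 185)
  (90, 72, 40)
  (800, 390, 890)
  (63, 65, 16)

(109,174,185): 109²+174² = 42157 > 34225 = 185² → acute
(90,72,40): 40²+72² = 6784 < 8100 = 90² → obtuse
(800,390,890): 390²+800² = 792100 = 890² → right
(63,65,16): 16²+63² = 4225 = 65² → right
2 of the 4 are right.

2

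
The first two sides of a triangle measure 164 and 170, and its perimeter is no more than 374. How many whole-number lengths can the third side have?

34

Triangle inequality: 6 < x < 334. Perimeter ≤ 374 gives x ≤ 374 − 164 − 170 = 40.
So 6 < x ≤ 40; integers 7 through 40: 34 values.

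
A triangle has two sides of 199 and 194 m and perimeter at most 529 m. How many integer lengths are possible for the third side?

131

Triangle inequality: 5 < x < 393. Perimeter ≤ 529 gives x ≤ 529 − 199 − 194 = 136.
So 5 < x ≤ 136; integers 6 through 136: 131 values.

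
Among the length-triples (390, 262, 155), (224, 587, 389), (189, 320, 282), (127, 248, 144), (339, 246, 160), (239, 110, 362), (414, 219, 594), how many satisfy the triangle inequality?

(155,262,390): 155+262 > 390 → valid
(224,389,587): 224+389 > 587 → valid
(189,282,320): 189+282 > 320 → valid
(127,144,248): 127+144 > 248 → valid
(160,246,339): 160+246 > 339 → valid
(110,239,362): 110+239 ≤ 362 → not valid
(219,414,594): 219+414 > 594 → valid
6 of the 7 triples form a triangle.

6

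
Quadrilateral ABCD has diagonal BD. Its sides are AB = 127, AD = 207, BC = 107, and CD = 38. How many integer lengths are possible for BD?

From triangle ABD: 80 < BD < 334.
From triangle CBD: 69 < BD < 145.
Intersection: 80 < BD < 145, so integers 81 through 144: 64 values.

64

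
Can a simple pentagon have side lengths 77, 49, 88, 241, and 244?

A pentagon exists iff every side is shorter than the sum of the others — equivalently, the longest side is less than the sum of the rest.
Longest side 244 < 455 (sum of the remaining 4), so yes.

Yes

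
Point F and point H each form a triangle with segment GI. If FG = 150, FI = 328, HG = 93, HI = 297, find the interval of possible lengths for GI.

204 < GI < 390

From triangle FGI: |150 − 328| < GI < 150 + 328, i.e. 178 < GI < 478.
From triangle HGI: 204 < GI < 390.
Both must hold, so GI lies in the intersection.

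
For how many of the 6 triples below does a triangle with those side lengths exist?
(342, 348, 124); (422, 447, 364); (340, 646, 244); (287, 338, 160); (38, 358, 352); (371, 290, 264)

5

(124,342,348): 124+342 > 348 → valid
(364,422,447): 364+422 > 447 → valid
(244,340,646): 244+340 ≤ 646 → not valid
(160,287,338): 160+287 > 338 → valid
(38,352,358): 38+352 > 358 → valid
(264,290,371): 264+290 > 371 → valid
5 of the 6 triples form a triangle.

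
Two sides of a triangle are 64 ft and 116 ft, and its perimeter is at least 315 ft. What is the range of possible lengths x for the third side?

135 ≤ x < 180

Triangle inequality alone gives 52 < x < 180.
The perimeter condition gives x ≥ 315 − 64 − 116 = 135.
Intersecting the two: 135 ≤ x < 180.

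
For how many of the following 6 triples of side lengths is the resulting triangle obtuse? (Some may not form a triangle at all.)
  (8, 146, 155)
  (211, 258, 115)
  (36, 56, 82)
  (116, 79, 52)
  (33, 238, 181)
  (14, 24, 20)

3

(8,146,155): 8+146 ≤ 155, not a triangle
(211,258,115): 115²+211² = 57746 < 66564 = 258² → obtuse
(36,56,82): 36²+56² = 4432 < 6724 = 82² → obtuse
(116,79,52): 52²+79² = 8945 < 13456 = 116² → obtuse
(33,238,181): 33+181 ≤ 238, not a triangle
(14,24,20): 14²+20² = 596 > 576 = 24² → acute
3 of the 6 are obtuse.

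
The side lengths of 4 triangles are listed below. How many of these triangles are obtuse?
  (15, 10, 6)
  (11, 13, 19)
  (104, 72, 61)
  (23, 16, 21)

(15,10,6): 6²+10² = 136 < 225 = 15² → obtuse
(11,13,19): 11²+13² = 290 < 361 = 19² → obtuse
(104,72,61): 61²+72² = 8905 < 10816 = 104² → obtuse
(23,16,21): 16²+21² = 697 > 529 = 23² → acute
3 of the 4 are obtuse.

3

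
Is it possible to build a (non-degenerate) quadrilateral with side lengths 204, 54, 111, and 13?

For a quadrilateral, each side must be shorter than the sum of the others.
Here the longest side is 204, but the remaining 3 sides sum to only 178.

No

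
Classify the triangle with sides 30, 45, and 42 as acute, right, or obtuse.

Compare the square of the longest side to the sum of squares of the other two: 30² + 42² = 2664 > 2025 = 45².

acute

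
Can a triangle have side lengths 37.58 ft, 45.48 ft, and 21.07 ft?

Yes

The longest side is 45.48, and the other two sum to 58.65.
Since 58.65 > 45.48, the triangle inequality holds.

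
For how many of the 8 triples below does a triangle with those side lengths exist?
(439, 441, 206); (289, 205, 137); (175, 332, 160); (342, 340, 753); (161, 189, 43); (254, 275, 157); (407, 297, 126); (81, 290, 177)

(206,439,441): 206+439 > 441 → valid
(137,205,289): 137+205 > 289 → valid
(160,175,332): 160+175 > 332 → valid
(340,342,753): 340+342 ≤ 753 → not valid
(43,161,189): 43+161 > 189 → valid
(157,254,275): 157+254 > 275 → valid
(126,297,407): 126+297 > 407 → valid
(81,177,290): 81+177 ≤ 290 → not valid
6 of the 8 triples form a triangle.

6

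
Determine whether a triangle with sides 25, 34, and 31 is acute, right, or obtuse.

Compare the square of the longest side to the sum of squares of the other two: 25² + 31² = 1586 > 1156 = 34².

acute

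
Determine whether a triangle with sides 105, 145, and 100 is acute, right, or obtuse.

Compare the square of the longest side to the sum of squares of the other two: 100² + 105² = 21025 = 145².

right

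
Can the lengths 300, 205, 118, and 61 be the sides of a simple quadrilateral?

Yes

A quadrilateral exists iff every side is shorter than the sum of the others — equivalently, the longest side is less than the sum of the rest.
Longest side 300 < 384 (sum of the remaining 3), so yes.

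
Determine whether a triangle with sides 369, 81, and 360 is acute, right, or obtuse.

right

Compare the square of the longest side to the sum of squares of the other two: 81² + 360² = 136161 = 369².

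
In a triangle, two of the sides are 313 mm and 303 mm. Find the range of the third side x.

By the triangle inequality, x must be less than 313 + 303 = 616 and greater than |313 − 303| = 10.

10 < x < 616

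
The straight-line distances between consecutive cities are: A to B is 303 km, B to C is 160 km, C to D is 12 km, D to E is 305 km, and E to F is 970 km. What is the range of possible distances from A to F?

The maximum is all hops collinear in one direction: 303 + 160 + 12 + 305 + 970 = 1750.
The longest hop is 970; the others sum to 780. Folding the others back against it leaves at least 970 − 780 = 190.

190 ≤ AF ≤ 1750 km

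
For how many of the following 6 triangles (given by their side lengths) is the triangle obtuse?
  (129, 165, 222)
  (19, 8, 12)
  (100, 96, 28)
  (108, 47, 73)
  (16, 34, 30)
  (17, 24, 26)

(129,165,222): 129²+165² = 43866 < 49284 = 222² → obtuse
(19,8,12): 8²+12² = 208 < 361 = 19² → obtuse
(100,96,28): 28²+96² = 10000 = 100² → right
(108,47,73): 47²+73² = 7538 < 11664 = 108² → obtuse
(16,34,30): 16²+30² = 1156 = 34² → right
(17,24,26): 17²+24² = 865 > 676 = 26² → acute
3 of the 6 are obtuse.

3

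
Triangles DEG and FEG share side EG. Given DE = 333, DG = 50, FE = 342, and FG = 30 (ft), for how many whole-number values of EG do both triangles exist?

From triangle DEG: 283 < EG < 383.
From triangle FEG: 312 < EG < 372.
Intersection: 312 < EG < 372, so integers 313 through 371: 59 values.

59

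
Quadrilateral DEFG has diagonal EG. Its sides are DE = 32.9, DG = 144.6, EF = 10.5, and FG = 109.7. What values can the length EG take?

From triangle DEG: |32.9 − 144.6| < EG < 32.9 + 144.6, i.e. 111.7 < EG < 177.5.
From triangle FEG: 99.2 < EG < 120.2.
Both must hold, so EG lies in the intersection.

111.7 < EG < 120.2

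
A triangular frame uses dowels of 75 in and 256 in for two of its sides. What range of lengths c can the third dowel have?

181 < c < 331 (in)

By the triangle inequality, c must be less than 75 + 256 = 331 and greater than |75 − 256| = 181.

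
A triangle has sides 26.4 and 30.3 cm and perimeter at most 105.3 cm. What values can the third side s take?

Triangle inequality alone gives 3.9 < s < 56.7.
The perimeter condition gives s ≤ 105.3 − 26.4 − 30.3 = 48.6.
Intersecting the two: 3.9 < s ≤ 48.6.

3.9 < s ≤ 48.6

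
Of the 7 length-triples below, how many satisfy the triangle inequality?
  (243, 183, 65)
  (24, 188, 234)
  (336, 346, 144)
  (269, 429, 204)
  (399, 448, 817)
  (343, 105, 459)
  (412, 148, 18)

4

(65,183,243): 65+183 > 243 → valid
(24,188,234): 24+188 ≤ 234 → not valid
(144,336,346): 144+336 > 346 → valid
(204,269,429): 204+269 > 429 → valid
(399,448,817): 399+448 > 817 → valid
(105,343,459): 105+343 ≤ 459 → not valid
(18,148,412): 18+148 ≤ 412 → not valid
4 of the 7 triples form a triangle.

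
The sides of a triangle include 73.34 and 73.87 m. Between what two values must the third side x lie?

By the triangle inequality, x must be less than 73.34 + 73.87 = 147.21 and greater than |73.34 − 73.87| = 0.53.

0.53 < x < 147.21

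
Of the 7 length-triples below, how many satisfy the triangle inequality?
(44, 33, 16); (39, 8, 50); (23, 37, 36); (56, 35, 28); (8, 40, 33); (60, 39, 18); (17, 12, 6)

5

(16,33,44): 16+33 > 44 → valid
(8,39,50): 8+39 ≤ 50 → not valid
(23,36,37): 23+36 > 37 → valid
(28,35,56): 28+35 > 56 → valid
(8,33,40): 8+33 > 40 → valid
(18,39,60): 18+39 ≤ 60 → not valid
(6,12,17): 6+12 > 17 → valid
5 of the 7 triples form a triangle.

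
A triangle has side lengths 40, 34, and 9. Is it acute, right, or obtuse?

Compare the square of the longest side to the sum of squares of the other two: 9² + 34² = 1237 < 1600 = 40².

obtuse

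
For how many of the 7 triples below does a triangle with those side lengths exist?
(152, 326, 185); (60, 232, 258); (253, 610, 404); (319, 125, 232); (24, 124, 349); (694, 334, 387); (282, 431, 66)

(152,185,326): 152+185 > 326 → valid
(60,232,258): 60+232 > 258 → valid
(253,404,610): 253+404 > 610 → valid
(125,232,319): 125+232 > 319 → valid
(24,124,349): 24+124 ≤ 349 → not valid
(334,387,694): 334+387 > 694 → valid
(66,282,431): 66+282 ≤ 431 → not valid
5 of the 7 triples form a triangle.

5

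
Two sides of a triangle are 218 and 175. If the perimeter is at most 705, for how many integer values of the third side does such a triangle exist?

Triangle inequality: 43 < x < 393. Perimeter ≤ 705 gives x ≤ 705 − 218 − 175 = 312.
So 43 < x ≤ 312; integers 44 through 312: 269 values.

269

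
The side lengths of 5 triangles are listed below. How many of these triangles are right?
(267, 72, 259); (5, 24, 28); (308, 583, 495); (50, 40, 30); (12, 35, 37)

3

(267,72,259): 72²+259² = 72265 > 71289 = 267² → acute
(5,24,28): 5²+24² = 601 < 784 = 28² → obtuse
(308,583,495): 308²+495² = 339889 = 583² → right
(50,40,30): 30²+40² = 2500 = 50² → right
(12,35,37): 12²+35² = 1369 = 37² → right
3 of the 5 are right.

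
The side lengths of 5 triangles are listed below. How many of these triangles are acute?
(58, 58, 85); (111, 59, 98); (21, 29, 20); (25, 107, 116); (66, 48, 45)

1

(58,58,85): 58²+58² = 6728 < 7225 = 85² → obtuse
(111,59,98): 59²+98² = 13085 > 12321 = 111² → acute
(21,29,20): 20²+21² = 841 = 29² → right
(25,107,116): 25²+107² = 12074 < 13456 = 116² → obtuse
(66,48,45): 45²+48² = 4329 < 4356 = 66² → obtuse
1 of the 5 is acute.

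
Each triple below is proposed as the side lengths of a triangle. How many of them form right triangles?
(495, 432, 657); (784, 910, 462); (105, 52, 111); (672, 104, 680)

3

(495,432,657): 432²+495² = 431649 = 657² → right
(784,910,462): 462²+784² = 828100 = 910² → right
(105,52,111): 52²+105² = 13729 > 12321 = 111² → acute
(672,104,680): 104²+672² = 462400 = 680² → right
3 of the 4 are right.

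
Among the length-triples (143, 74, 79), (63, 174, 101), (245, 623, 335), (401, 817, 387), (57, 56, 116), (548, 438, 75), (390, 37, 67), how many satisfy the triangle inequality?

1

(74,79,143): 74+79 > 143 → valid
(63,101,174): 63+101 ≤ 174 → not valid
(245,335,623): 245+335 ≤ 623 → not valid
(387,401,817): 387+401 ≤ 817 → not valid
(56,57,116): 56+57 ≤ 116 → not valid
(75,438,548): 75+438 ≤ 548 → not valid
(37,67,390): 37+67 ≤ 390 → not valid
1 of the 7 triples forms a triangle.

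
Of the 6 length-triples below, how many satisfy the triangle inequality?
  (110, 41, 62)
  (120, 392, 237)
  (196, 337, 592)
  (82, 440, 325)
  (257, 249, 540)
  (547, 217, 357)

(41,62,110): 41+62 ≤ 110 → not valid
(120,237,392): 120+237 ≤ 392 → not valid
(196,337,592): 196+337 ≤ 592 → not valid
(82,325,440): 82+325 ≤ 440 → not valid
(249,257,540): 249+257 ≤ 540 → not valid
(217,357,547): 217+357 > 547 → valid
1 of the 6 triples forms a triangle.

1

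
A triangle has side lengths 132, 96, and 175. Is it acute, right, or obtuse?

obtuse

Compare the square of the longest side to the sum of squares of the other two: 96² + 132² = 26640 < 30625 = 175².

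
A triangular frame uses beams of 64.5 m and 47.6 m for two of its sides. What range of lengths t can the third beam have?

16.9 < t < 112.1 (m)

By the triangle inequality, t must be less than 64.5 + 47.6 = 112.1 and greater than |64.5 − 47.6| = 16.9.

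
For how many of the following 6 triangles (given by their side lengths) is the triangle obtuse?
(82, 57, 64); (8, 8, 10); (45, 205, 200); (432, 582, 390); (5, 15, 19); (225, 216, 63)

1

(82,57,64): 57²+64² = 7345 > 6724 = 82² → acute
(8,8,10): 8²+8² = 128 > 100 = 10² → acute
(45,205,200): 45²+200² = 42025 = 205² → right
(432,582,390): 390²+432² = 338724 = 582² → right
(5,15,19): 5²+15² = 250 < 361 = 19² → obtuse
(225,216,63): 63²+216² = 50625 = 225² → right
1 of the 6 is obtuse.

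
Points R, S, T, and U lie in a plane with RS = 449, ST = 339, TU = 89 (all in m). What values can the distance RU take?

21 ≤ RU ≤ 877 m

The maximum is all hops collinear in one direction: 449 + 339 + 89 = 877.
The longest hop is 449; the others sum to 428. Folding the others back against it leaves at least 449 − 428 = 21.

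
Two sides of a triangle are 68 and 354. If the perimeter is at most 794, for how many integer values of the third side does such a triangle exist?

86

Triangle inequality: 286 < x < 422. Perimeter ≤ 794 gives x ≤ 794 − 68 − 354 = 372.
So 286 < x ≤ 372; integers 287 through 372: 86 values.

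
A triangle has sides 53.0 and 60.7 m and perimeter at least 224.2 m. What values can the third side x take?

110.5 ≤ x < 113.7 m

Triangle inequality alone gives 7.7 < x < 113.7.
The perimeter condition gives x ≥ 224.2 − 53.0 − 60.7 = 110.5.
Intersecting the two: 110.5 ≤ x < 113.7.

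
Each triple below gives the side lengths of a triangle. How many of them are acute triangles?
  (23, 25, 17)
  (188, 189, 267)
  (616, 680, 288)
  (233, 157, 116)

(23,25,17): 17²+23² = 818 > 625 = 25² → acute
(188,189,267): 188²+189² = 71065 < 71289 = 267² → obtuse
(616,680,288): 288²+616² = 462400 = 680² → right
(233,157,116): 116²+157² = 38105 < 54289 = 233² → obtuse
1 of the 4 is acute.

1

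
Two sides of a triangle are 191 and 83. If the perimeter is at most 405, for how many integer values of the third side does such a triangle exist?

23

Triangle inequality: 108 < x < 274. Perimeter ≤ 405 gives x ≤ 405 − 191 − 83 = 131.
So 108 < x ≤ 131; integers 109 through 131: 23 values.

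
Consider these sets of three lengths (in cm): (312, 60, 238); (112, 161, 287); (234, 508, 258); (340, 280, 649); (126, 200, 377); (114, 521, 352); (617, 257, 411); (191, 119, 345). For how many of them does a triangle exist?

1

(60,238,312): 60+238 ≤ 312 → not valid
(112,161,287): 112+161 ≤ 287 → not valid
(234,258,508): 234+258 ≤ 508 → not valid
(280,340,649): 280+340 ≤ 649 → not valid
(126,200,377): 126+200 ≤ 377 → not valid
(114,352,521): 114+352 ≤ 521 → not valid
(257,411,617): 257+411 > 617 → valid
(119,191,345): 119+191 ≤ 345 → not valid
1 of the 8 triples forms a triangle.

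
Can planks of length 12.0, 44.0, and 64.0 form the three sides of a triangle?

The longest side is 64.0, but the other two sum to only 56.0.
56.0 < 64.0, so the triangle inequality fails.

No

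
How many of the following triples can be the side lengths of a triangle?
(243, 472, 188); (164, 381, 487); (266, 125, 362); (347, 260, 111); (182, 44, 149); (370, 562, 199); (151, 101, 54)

6

(188,243,472): 188+243 ≤ 472 → not valid
(164,381,487): 164+381 > 487 → valid
(125,266,362): 125+266 > 362 → valid
(111,260,347): 111+260 > 347 → valid
(44,149,182): 44+149 > 182 → valid
(199,370,562): 199+370 > 562 → valid
(54,101,151): 54+101 > 151 → valid
6 of the 7 triples form a triangle.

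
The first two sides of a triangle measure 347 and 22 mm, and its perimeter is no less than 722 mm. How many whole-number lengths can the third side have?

16

Triangle inequality: 325 < x < 369. Perimeter ≥ 722 gives x ≥ 722 − 347 − 22 = 353.
So 353 ≤ x < 369; integers 353 through 368: 16 values.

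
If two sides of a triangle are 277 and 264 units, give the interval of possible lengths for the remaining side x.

By the triangle inequality, x must be less than 277 + 264 = 541 and greater than |277 − 264| = 13.

13 < x < 541 (units)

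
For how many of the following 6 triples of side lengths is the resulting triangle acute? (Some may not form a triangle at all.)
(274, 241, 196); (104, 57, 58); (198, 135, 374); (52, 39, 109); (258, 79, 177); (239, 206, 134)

2

(274,241,196): 196²+241² = 96497 > 75076 = 274² → acute
(104,57,58): 57²+58² = 6613 < 10816 = 104² → obtuse
(198,135,374): 135+198 ≤ 374, not a triangle
(52,39,109): 39+52 ≤ 109, not a triangle
(258,79,177): 79+177 ≤ 258, not a triangle
(239,206,134): 134²+206² = 60392 > 57121 = 239² → acute
2 of the 6 are acute.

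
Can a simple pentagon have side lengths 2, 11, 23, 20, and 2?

A pentagon exists iff every side is shorter than the sum of the others — equivalently, the longest side is less than the sum of the rest.
Longest side 23 < 35 (sum of the remaining 4), so yes.

Yes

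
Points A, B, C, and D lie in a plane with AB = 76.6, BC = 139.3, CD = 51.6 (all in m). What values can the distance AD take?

The maximum is all hops collinear in one direction: 76.6 + 139.3 + 51.6 = 267.5.
The longest hop is 139.3; the others sum to 128.2. Folding the others back against it leaves at least 139.3 − 128.2 = 11.1.

11.1 ≤ AD ≤ 267.5 m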